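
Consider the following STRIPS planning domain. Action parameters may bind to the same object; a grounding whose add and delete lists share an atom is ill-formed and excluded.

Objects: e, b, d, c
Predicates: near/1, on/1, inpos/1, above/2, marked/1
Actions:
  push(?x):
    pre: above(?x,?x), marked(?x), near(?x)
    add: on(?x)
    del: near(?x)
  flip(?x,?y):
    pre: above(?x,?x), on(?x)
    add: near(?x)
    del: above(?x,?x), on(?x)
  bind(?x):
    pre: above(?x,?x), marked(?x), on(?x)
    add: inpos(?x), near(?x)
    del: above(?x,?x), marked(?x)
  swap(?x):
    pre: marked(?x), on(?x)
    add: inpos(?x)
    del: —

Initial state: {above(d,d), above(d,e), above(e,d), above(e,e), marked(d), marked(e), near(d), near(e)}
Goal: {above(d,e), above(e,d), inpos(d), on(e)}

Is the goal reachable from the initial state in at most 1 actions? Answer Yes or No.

1. push(e)  →  {above(d,d), above(d,e), above(e,d), above(e,e), marked(d), marked(e), near(d), on(e)}
2. push(d)  →  {above(d,d), above(d,e), above(e,d), above(e,e), marked(d), marked(e), on(d), on(e)}
3. bind(d)  →  {above(d,e), above(e,d), above(e,e), inpos(d), marked(e), near(d), on(d), on(e)}
optimal plan length = 3; 3 > 1

No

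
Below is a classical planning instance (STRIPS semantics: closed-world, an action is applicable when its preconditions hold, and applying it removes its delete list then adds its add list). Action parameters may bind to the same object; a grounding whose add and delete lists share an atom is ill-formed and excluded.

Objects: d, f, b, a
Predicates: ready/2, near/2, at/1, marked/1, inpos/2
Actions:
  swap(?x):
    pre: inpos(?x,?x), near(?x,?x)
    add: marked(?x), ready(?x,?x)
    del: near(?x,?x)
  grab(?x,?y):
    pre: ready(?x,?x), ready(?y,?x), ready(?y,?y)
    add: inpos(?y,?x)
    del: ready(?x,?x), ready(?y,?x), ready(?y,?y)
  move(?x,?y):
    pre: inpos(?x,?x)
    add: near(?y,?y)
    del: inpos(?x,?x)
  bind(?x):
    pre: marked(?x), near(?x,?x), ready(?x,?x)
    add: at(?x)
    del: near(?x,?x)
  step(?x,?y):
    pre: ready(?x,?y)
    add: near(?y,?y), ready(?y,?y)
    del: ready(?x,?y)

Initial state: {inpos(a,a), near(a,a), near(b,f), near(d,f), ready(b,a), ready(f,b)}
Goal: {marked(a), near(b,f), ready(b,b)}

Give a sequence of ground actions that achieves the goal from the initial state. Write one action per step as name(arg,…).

1. swap(a)  →  {inpos(a,a), marked(a), near(b,f), near(d,f), ready(a,a), ready(b,a), ready(f,b)}
2. step(f,b)  →  {inpos(a,a), marked(a), near(b,b), near(b,f), near(d,f), ready(a,a), ready(b,a), ready(b,b)}

swap(a); step(f,b)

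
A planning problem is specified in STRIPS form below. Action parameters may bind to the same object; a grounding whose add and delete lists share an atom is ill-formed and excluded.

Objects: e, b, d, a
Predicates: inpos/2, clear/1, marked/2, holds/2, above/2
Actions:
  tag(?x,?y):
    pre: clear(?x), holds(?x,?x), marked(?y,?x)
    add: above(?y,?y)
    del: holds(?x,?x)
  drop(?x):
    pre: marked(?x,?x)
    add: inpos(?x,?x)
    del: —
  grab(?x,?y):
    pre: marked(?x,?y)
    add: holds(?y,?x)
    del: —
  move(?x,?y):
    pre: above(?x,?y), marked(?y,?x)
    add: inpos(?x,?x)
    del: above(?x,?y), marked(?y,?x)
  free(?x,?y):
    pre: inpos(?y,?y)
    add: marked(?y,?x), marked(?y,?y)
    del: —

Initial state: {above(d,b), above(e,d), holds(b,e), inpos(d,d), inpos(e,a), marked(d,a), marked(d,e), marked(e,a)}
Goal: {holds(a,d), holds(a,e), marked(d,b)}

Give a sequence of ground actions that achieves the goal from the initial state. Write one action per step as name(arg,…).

grab(e,a); grab(d,a); free(b,d)

1. grab(e,a)  →  {above(d,b), above(e,d), holds(a,e), holds(b,e), inpos(d,d), inpos(e,a), marked(d,a), marked(d,e), marked(e,a)}
2. grab(d,a)  →  {above(d,b), above(e,d), holds(a,d), holds(a,e), holds(b,e), inpos(d,d), inpos(e,a), marked(d,a), marked(d,e), marked(e,a)}
3. free(b,d)  →  {above(d,b), above(e,d), holds(a,d), holds(a,e), holds(b,e), inpos(d,d), inpos(e,a), marked(d,a), marked(d,b), marked(d,d), marked(d,e), marked(e,a)}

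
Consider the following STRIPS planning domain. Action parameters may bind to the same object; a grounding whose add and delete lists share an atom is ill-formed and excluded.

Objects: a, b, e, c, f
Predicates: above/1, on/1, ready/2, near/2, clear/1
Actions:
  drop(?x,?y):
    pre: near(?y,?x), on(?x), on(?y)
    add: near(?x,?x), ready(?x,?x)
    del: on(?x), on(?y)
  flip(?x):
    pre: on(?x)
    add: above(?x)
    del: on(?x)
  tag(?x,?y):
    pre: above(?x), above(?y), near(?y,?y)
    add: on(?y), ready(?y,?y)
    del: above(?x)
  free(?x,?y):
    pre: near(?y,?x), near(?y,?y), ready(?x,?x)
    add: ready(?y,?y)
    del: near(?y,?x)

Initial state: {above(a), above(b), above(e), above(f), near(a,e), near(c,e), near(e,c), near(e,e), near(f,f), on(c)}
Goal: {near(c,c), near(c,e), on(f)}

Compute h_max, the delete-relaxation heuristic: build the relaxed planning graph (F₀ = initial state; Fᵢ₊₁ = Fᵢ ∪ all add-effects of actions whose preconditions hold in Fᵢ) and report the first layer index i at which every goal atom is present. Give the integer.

F0 = init (10 atoms)
F1 = F0 ∪ {above(c), on(e), on(f), ready(e,e), ready(f,f)}  (15 atoms)
F2 = F1 ∪ {near(c,c), ready(c,c)}  (17 atoms)
goal ⊆ F2  ⇒  h_max = 2

2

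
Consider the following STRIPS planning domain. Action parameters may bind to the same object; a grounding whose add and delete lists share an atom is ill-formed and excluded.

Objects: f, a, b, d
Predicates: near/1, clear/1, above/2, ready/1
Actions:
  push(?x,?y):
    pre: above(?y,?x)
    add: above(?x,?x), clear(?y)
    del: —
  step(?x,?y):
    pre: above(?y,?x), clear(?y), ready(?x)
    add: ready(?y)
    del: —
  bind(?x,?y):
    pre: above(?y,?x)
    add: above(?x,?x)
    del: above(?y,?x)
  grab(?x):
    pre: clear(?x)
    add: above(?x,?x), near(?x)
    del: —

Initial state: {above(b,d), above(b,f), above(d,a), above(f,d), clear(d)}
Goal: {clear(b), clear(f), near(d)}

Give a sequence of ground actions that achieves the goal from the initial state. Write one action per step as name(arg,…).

1. push(f,b)  →  {above(b,d), above(b,f), above(d,a), above(f,d), above(f,f), clear(b), clear(d)}
2. push(f,f)  →  {above(b,d), above(b,f), above(d,a), above(f,d), above(f,f), clear(b), clear(d), clear(f)}
3. grab(d)  →  {above(b,d), above(b,f), above(d,a), above(d,d), above(f,d), above(f,f), clear(b), clear(d), clear(f), near(d)}

push(f,b); push(f,f); grab(d)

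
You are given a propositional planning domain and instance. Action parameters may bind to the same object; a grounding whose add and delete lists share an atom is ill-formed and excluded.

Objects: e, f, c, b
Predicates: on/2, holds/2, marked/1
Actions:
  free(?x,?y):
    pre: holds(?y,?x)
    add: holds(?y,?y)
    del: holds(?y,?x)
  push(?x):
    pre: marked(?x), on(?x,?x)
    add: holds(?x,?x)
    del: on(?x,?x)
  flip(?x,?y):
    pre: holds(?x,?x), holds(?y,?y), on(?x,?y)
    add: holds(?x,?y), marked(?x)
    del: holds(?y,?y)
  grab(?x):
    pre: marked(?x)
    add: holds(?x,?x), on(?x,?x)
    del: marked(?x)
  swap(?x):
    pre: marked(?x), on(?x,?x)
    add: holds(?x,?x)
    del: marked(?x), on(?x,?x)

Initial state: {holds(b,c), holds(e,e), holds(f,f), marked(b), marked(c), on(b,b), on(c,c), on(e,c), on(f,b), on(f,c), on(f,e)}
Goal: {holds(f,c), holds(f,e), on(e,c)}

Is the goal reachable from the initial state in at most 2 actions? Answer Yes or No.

No

1. push(c)  →  {holds(b,c), holds(c,c), holds(e,e), holds(f,f), marked(b), marked(c), on(b,b), on(e,c), on(f,b), on(f,c), on(f,e)}
2. flip(f,e)  →  {holds(b,c), holds(c,c), holds(f,e), holds(f,f), marked(b), marked(c), marked(f), on(b,b), on(e,c), on(f,b), on(f,c), on(f,e)}
3. flip(f,c)  →  {holds(b,c), holds(f,c), holds(f,e), holds(f,f), marked(b), marked(c), marked(f), on(b,b), on(e,c), on(f,b), on(f,c), on(f,e)}
optimal plan length = 3; 3 > 2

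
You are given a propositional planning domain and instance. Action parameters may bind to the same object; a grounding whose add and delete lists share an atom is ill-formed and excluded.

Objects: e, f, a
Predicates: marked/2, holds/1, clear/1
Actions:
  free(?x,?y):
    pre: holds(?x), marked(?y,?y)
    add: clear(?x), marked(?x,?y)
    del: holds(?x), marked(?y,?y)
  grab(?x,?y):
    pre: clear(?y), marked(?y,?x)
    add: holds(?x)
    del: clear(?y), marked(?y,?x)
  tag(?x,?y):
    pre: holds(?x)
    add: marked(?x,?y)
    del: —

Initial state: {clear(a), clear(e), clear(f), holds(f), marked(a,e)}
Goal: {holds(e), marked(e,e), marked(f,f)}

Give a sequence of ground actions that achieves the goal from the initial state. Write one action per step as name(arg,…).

grab(e,a); tag(e,e); tag(f,f)

1. grab(e,a)  →  {clear(e), clear(f), holds(e), holds(f)}
2. tag(e,e)  →  {clear(e), clear(f), holds(e), holds(f), marked(e,e)}
3. tag(f,f)  →  {clear(e), clear(f), holds(e), holds(f), marked(e,e), marked(f,f)}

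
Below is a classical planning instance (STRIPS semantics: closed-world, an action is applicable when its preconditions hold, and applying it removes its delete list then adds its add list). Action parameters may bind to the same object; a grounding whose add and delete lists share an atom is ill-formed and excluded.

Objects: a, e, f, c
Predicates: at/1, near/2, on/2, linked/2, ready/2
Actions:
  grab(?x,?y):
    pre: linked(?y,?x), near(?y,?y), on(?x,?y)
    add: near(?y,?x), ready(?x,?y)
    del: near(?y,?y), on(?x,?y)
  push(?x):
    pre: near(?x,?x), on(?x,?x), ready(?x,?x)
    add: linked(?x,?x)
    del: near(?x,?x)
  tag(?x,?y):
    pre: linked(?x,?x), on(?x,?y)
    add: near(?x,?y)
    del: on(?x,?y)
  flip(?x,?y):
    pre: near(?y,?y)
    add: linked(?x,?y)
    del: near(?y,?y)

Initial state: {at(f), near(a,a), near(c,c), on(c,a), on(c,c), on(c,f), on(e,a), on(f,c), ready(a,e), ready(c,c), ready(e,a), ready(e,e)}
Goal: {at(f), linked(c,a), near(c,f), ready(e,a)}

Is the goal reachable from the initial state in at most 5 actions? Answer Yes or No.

Yes

1. push(c)  →  {at(f), linked(c,c), near(a,a), on(c,a), on(c,c), on(c,f), on(e,a), on(f,c), ready(a,e), ready(c,c), ready(e,a), ready(e,e)}
2. tag(c,f)  →  {at(f), linked(c,c), near(a,a), near(c,f), on(c,a), on(c,c), on(e,a), on(f,c), ready(a,e), ready(c,c), ready(e,a), ready(e,e)}
3. flip(c,a)  →  {at(f), linked(c,a), linked(c,c), near(c,f), on(c,a), on(c,c), on(e,a), on(f,c), ready(a,e), ready(c,c), ready(e,a), ready(e,e)}
optimal plan length = 3; 3 ≤ 5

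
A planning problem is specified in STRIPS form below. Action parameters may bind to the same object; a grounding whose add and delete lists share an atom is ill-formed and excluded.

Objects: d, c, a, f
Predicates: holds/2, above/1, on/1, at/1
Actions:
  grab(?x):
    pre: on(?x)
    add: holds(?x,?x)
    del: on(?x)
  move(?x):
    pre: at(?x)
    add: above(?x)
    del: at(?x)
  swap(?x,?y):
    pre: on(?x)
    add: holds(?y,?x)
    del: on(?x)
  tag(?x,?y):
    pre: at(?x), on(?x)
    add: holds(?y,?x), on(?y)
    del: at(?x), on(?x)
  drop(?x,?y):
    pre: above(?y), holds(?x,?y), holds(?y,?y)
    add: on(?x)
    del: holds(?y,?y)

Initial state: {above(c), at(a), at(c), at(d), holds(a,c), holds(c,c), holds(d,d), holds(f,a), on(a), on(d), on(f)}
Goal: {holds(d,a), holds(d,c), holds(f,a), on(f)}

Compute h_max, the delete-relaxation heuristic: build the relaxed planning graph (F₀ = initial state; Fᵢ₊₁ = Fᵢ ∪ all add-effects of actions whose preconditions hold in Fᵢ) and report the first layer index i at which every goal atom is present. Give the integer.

F0 = init (11 atoms)
F1 = F0 ∪ {above(a), above(d), holds(a,a), holds(a,d), holds(a,f), holds(c,a), holds(c,d), holds(c,f), holds(d,a), holds(d,f), holds(f,d), holds(f,f), on(c)}  (24 atoms)
F2 = F1 ∪ {holds(d,c), holds(f,c)}  (26 atoms)
goal ⊆ F2  ⇒  h_max = 2

2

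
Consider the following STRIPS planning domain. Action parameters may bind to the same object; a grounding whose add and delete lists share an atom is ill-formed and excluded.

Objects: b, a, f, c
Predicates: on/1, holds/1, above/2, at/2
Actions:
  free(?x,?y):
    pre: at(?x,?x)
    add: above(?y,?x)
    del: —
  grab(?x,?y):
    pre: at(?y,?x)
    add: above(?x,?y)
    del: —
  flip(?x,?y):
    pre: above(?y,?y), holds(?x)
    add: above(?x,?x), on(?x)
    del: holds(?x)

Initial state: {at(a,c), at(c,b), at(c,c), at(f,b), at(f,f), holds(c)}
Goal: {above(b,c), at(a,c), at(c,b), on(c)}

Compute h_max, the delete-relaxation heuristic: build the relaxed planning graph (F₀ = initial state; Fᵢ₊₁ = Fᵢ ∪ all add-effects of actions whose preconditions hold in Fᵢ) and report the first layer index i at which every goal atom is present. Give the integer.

2

F0 = init (6 atoms)
F1 = F0 ∪ {above(a,c), above(a,f), above(b,c), above(b,f), above(c,a), above(c,c), above(c,f), above(f,c), above(f,f)}  (15 atoms)
F2 = F1 ∪ {on(c)}  (16 atoms)
goal ⊆ F2  ⇒  h_max = 2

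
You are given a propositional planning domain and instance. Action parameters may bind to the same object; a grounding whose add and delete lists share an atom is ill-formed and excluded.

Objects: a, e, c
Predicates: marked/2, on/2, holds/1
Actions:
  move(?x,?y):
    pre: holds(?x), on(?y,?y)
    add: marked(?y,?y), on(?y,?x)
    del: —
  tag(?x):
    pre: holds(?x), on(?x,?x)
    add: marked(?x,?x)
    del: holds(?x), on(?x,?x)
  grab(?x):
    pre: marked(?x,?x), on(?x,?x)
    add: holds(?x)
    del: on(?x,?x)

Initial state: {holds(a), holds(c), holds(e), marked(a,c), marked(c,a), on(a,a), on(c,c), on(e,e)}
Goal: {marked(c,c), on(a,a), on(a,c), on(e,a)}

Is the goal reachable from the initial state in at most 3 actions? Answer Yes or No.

Yes

1. move(a,e)  →  {holds(a), holds(c), holds(e), marked(a,c), marked(c,a), marked(e,e), on(a,a), on(c,c), on(e,a), on(e,e)}
2. move(a,c)  →  {holds(a), holds(c), holds(e), marked(a,c), marked(c,a), marked(c,c), marked(e,e), on(a,a), on(c,a), on(c,c), on(e,a), on(e,e)}
3. move(c,a)  →  {holds(a), holds(c), holds(e), marked(a,a), marked(a,c), marked(c,a), marked(c,c), marked(e,e), on(a,a), on(a,c), on(c,a), on(c,c), on(e,a), on(e,e)}
optimal plan length = 3; 3 ≤ 3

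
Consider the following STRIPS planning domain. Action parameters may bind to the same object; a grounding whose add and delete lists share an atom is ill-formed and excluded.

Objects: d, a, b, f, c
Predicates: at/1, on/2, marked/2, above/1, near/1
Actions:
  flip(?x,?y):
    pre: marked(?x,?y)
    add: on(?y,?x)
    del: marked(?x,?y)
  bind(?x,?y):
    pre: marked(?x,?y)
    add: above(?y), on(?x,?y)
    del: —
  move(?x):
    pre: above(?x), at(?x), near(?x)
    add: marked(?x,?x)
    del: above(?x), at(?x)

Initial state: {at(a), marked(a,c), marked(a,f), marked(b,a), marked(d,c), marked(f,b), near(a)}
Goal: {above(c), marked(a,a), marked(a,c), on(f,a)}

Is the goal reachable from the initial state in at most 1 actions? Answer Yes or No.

1. flip(a,f)  →  {at(a), marked(a,c), marked(b,a), marked(d,c), marked(f,b), near(a), on(f,a)}
2. bind(d,c)  →  {above(c), at(a), marked(a,c), marked(b,a), marked(d,c), marked(f,b), near(a), on(d,c), on(f,a)}
3. bind(b,a)  →  {above(a), above(c), at(a), marked(a,c), marked(b,a), marked(d,c), marked(f,b), near(a), on(b,a), on(d,c), on(f,a)}
4. move(a)  →  {above(c), marked(a,a), marked(a,c), marked(b,a), marked(d,c), marked(f,b), near(a), on(b,a), on(d,c), on(f,a)}
optimal plan length = 4; 4 > 1

No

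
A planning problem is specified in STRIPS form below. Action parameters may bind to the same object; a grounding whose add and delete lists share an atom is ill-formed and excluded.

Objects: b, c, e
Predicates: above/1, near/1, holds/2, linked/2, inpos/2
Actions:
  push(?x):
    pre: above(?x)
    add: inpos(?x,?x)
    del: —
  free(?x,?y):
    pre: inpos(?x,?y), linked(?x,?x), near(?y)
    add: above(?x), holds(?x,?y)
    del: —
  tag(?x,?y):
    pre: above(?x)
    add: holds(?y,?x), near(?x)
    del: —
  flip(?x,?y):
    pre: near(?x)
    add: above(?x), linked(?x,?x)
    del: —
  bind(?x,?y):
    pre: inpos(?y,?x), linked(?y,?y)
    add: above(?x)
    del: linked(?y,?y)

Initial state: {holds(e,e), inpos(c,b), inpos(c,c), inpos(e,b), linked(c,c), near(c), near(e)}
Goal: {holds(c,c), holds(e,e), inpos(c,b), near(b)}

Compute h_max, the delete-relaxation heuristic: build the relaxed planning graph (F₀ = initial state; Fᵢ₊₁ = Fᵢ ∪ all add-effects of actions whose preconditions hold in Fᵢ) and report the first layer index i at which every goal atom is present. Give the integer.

2

F0 = init (7 atoms)
F1 = F0 ∪ {above(b), above(c), above(e), holds(c,c), linked(e,e)}  (12 atoms)
F2 = F1 ∪ {holds(b,b), holds(b,c), holds(b,e), holds(c,b), holds(c,e), holds(e,b), holds(e,c), inpos(b,b), inpos(e,e), near(b)}  (22 atoms)
goal ⊆ F2  ⇒  h_max = 2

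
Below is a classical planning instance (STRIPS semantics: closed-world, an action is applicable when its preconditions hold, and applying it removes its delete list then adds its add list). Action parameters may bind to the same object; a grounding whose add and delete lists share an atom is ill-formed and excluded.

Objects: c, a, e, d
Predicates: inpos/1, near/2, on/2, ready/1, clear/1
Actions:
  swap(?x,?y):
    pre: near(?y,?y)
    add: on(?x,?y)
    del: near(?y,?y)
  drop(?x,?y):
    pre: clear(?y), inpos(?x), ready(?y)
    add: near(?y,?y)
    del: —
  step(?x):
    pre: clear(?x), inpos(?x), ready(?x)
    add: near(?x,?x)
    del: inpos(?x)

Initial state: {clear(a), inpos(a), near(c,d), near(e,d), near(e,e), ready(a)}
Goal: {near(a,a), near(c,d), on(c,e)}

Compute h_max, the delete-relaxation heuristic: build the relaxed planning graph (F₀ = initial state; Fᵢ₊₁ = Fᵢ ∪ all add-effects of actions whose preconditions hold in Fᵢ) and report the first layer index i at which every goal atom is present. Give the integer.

1

F0 = init (6 atoms)
F1 = F0 ∪ {near(a,a), on(a,e), on(c,e), on(d,e), on(e,e)}  (11 atoms)
goal ⊆ F1  ⇒  h_max = 1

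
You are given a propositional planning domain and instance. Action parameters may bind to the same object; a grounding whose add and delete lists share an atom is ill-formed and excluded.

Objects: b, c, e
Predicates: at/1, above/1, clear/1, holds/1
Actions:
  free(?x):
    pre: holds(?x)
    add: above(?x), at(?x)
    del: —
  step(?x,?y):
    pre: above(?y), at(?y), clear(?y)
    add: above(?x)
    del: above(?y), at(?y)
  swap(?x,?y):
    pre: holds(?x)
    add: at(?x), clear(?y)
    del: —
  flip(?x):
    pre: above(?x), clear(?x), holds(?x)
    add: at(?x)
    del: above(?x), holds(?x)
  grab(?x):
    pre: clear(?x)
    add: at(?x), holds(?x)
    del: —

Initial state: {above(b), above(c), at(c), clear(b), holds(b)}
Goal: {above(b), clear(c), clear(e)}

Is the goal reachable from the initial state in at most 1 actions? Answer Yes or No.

No

1. swap(b,c)  →  {above(b), above(c), at(b), at(c), clear(b), clear(c), holds(b)}
2. swap(b,e)  →  {above(b), above(c), at(b), at(c), clear(b), clear(c), clear(e), holds(b)}
optimal plan length = 2; 2 > 1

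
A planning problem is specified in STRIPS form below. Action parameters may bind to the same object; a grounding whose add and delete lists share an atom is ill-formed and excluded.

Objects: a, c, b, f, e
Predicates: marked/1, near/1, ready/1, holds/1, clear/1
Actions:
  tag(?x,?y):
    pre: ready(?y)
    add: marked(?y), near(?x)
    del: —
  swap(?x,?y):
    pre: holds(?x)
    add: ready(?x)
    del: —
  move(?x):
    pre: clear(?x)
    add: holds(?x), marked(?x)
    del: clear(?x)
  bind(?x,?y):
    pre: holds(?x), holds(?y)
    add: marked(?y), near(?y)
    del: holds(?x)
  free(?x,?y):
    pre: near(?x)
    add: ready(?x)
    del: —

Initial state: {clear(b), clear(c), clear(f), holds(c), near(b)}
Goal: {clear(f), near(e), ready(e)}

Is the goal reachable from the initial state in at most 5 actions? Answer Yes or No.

1. swap(c,a)  →  {clear(b), clear(c), clear(f), holds(c), near(b), ready(c)}
2. tag(e,c)  →  {clear(b), clear(c), clear(f), holds(c), marked(c), near(b), near(e), ready(c)}
3. free(e,a)  →  {clear(b), clear(c), clear(f), holds(c), marked(c), near(b), near(e), ready(c), ready(e)}
optimal plan length = 3; 3 ≤ 5

Yes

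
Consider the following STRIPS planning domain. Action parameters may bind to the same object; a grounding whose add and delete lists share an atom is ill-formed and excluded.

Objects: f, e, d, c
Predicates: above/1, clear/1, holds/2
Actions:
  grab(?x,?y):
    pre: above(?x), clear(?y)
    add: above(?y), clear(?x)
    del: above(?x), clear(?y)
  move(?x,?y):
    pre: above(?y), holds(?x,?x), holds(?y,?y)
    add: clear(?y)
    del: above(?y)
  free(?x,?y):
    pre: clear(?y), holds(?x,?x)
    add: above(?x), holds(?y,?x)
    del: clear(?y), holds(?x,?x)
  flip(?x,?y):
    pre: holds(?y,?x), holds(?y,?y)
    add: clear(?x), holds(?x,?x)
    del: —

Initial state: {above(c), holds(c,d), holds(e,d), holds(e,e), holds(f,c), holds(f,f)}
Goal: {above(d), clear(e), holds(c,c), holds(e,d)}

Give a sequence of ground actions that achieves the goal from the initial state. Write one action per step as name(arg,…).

flip(e,e); flip(d,e); grab(c,d); flip(c,f)

1. flip(e,e)  →  {above(c), clear(e), holds(c,d), holds(e,d), holds(e,e), holds(f,c), holds(f,f)}
2. flip(d,e)  →  {above(c), clear(d), clear(e), holds(c,d), holds(d,d), holds(e,d), holds(e,e), holds(f,c), holds(f,f)}
3. grab(c,d)  →  {above(d), clear(c), clear(e), holds(c,d), holds(d,d), holds(e,d), holds(e,e), holds(f,c), holds(f,f)}
4. flip(c,f)  →  {above(d), clear(c), clear(e), holds(c,c), holds(c,d), holds(d,d), holds(e,d), holds(e,e), holds(f,c), holds(f,f)}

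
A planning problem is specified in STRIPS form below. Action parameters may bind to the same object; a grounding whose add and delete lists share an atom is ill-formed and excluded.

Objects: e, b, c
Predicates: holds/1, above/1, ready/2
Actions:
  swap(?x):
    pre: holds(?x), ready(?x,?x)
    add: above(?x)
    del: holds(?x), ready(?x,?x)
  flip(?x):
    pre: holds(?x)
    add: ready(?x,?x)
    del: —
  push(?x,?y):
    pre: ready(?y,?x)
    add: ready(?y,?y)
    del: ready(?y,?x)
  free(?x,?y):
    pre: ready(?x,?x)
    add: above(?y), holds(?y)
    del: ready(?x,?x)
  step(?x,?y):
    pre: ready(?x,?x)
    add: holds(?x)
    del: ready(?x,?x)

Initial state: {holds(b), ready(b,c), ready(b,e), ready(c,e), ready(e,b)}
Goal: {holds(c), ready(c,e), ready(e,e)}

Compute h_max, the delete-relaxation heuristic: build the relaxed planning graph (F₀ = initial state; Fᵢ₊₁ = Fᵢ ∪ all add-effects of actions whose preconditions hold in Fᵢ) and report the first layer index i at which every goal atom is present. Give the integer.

2

F0 = init (5 atoms)
F1 = F0 ∪ {ready(b,b), ready(c,c), ready(e,e)}  (8 atoms)
F2 = F1 ∪ {above(b), above(c), above(e), holds(c), holds(e)}  (13 atoms)
goal ⊆ F2  ⇒  h_max = 2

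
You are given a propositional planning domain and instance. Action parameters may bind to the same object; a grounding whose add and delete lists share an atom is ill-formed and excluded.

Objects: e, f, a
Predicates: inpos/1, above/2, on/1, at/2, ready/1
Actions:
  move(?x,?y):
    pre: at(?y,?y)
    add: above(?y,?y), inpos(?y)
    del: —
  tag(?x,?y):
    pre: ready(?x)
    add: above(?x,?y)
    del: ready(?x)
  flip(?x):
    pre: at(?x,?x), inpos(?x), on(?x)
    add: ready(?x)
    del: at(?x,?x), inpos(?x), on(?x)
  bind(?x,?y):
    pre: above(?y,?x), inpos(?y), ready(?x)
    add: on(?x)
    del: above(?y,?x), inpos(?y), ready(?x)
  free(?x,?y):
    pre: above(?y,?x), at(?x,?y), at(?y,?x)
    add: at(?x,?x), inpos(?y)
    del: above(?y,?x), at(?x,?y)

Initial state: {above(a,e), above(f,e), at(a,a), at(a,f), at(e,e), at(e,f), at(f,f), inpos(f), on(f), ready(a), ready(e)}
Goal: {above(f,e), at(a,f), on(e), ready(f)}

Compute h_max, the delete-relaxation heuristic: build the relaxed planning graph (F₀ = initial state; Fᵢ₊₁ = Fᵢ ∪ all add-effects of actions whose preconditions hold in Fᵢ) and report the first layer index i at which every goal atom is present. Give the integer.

F0 = init (11 atoms)
F1 = F0 ∪ {above(a,a), above(a,f), above(e,a), above(e,e), above(e,f), above(f,f), inpos(a), inpos(e), on(e), ready(f)}  (21 atoms)
goal ⊆ F1  ⇒  h_max = 1

1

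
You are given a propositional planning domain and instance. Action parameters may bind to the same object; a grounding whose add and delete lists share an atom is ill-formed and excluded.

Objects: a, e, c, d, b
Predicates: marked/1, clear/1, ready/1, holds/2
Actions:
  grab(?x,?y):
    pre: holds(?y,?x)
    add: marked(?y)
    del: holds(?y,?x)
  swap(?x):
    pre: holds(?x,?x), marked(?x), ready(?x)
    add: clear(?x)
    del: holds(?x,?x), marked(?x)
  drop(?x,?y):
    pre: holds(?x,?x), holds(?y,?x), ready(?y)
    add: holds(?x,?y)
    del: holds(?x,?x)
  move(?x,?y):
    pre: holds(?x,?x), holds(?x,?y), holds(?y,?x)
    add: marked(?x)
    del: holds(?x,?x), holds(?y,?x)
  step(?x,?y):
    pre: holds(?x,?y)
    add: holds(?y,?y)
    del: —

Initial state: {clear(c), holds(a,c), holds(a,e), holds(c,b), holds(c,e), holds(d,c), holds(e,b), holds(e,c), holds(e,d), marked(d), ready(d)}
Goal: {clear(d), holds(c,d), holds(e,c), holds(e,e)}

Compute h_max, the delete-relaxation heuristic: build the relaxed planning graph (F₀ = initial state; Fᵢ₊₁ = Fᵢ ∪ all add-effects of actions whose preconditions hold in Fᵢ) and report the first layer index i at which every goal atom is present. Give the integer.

F0 = init (11 atoms)
F1 = F0 ∪ {holds(b,b), holds(c,c), holds(d,d), holds(e,e), marked(a), marked(c), marked(e)}  (18 atoms)
F2 = F1 ∪ {clear(d), holds(c,d), marked(b)}  (21 atoms)
goal ⊆ F2  ⇒  h_max = 2

2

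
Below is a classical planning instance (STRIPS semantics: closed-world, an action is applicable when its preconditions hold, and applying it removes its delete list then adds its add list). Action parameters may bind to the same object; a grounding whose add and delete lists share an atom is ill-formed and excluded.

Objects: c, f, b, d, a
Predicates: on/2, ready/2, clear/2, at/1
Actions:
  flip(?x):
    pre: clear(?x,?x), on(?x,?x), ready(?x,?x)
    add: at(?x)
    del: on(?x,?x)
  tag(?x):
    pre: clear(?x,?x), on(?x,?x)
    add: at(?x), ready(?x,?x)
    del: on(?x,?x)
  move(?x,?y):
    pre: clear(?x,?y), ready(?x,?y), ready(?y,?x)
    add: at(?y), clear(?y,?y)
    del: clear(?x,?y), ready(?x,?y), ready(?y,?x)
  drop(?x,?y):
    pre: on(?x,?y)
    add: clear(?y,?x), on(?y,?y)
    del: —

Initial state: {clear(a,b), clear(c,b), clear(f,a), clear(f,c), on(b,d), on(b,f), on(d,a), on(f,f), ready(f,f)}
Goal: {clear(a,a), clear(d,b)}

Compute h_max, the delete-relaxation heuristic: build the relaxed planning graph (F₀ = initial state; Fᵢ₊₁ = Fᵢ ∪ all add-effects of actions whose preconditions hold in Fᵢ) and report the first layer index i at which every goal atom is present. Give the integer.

2

F0 = init (9 atoms)
F1 = F0 ∪ {clear(a,d), clear(d,b), clear(f,b), clear(f,f), on(a,a), on(d,d)}  (15 atoms)
F2 = F1 ∪ {at(f), clear(a,a), clear(d,d)}  (18 atoms)
goal ⊆ F2  ⇒  h_max = 2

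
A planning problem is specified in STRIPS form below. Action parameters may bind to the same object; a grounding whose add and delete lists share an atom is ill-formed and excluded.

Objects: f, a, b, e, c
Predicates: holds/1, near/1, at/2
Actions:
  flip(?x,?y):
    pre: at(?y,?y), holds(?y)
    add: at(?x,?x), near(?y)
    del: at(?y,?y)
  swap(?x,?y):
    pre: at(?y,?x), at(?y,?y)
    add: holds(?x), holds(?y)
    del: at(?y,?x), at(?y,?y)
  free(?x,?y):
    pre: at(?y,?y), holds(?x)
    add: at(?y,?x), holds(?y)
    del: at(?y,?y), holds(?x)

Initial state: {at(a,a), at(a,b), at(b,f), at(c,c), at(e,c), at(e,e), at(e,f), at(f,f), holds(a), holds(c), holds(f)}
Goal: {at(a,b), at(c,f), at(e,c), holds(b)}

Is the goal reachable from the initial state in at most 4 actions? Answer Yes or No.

1. flip(b,f)  →  {at(a,a), at(a,b), at(b,b), at(b,f), at(c,c), at(e,c), at(e,e), at(e,f), holds(a), holds(c), holds(f), near(f)}
2. swap(f,b)  →  {at(a,a), at(a,b), at(c,c), at(e,c), at(e,e), at(e,f), holds(a), holds(b), holds(c), holds(f), near(f)}
3. free(f,c)  →  {at(a,a), at(a,b), at(c,f), at(e,c), at(e,e), at(e,f), holds(a), holds(b), holds(c), near(f)}
optimal plan length = 3; 3 ≤ 4

Yes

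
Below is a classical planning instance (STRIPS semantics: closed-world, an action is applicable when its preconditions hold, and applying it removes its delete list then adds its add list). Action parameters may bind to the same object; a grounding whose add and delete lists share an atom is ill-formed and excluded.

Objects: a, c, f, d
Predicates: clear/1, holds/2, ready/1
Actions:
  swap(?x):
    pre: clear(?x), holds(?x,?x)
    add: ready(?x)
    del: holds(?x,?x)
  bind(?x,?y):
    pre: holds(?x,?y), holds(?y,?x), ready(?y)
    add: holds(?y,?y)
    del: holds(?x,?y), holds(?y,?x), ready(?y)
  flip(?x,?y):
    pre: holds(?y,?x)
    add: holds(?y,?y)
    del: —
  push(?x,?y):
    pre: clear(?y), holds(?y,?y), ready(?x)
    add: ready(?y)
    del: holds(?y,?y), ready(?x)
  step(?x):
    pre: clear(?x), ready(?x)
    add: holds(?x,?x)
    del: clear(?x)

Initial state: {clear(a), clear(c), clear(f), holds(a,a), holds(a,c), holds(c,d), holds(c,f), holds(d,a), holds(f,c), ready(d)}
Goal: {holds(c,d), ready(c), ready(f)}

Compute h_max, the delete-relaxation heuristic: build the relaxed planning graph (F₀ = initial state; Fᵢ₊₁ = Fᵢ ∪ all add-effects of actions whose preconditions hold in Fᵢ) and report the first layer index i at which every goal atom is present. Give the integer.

2

F0 = init (10 atoms)
F1 = F0 ∪ {holds(c,c), holds(d,d), holds(f,f), ready(a)}  (14 atoms)
F2 = F1 ∪ {ready(c), ready(f)}  (16 atoms)
goal ⊆ F2  ⇒  h_max = 2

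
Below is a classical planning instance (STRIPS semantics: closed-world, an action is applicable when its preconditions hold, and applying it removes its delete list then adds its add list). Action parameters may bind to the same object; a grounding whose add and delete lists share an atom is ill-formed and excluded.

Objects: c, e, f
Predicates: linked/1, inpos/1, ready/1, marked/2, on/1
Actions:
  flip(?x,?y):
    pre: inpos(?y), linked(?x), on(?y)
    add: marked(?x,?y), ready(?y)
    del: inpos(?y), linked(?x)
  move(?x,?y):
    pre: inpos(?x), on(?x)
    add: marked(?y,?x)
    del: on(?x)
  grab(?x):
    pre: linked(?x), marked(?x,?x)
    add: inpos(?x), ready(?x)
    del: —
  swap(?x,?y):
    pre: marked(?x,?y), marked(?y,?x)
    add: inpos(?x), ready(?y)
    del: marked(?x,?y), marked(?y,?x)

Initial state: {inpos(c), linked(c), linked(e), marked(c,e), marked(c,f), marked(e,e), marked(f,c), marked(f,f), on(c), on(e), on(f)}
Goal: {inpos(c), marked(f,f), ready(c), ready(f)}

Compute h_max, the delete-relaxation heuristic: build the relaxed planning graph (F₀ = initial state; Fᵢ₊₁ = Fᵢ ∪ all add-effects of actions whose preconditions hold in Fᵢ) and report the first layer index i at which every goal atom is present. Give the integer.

F0 = init (11 atoms)
F1 = F0 ∪ {inpos(e), inpos(f), marked(c,c), marked(e,c), ready(c), ready(e), ready(f)}  (18 atoms)
goal ⊆ F1  ⇒  h_max = 1

1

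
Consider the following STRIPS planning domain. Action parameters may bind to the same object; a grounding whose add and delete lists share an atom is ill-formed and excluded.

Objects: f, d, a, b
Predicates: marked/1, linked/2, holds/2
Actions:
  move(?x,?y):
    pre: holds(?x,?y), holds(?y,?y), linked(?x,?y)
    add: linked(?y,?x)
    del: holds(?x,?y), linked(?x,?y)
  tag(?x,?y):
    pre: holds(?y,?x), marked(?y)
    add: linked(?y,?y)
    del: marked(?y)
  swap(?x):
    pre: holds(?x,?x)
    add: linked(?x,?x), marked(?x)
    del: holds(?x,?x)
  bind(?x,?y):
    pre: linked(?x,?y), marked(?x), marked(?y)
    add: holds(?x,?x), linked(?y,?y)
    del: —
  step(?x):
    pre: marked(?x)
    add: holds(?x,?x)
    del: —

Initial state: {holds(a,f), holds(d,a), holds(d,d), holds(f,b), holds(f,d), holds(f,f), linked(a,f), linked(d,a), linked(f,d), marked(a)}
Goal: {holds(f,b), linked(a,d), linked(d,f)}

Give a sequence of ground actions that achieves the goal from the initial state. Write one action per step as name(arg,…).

1. move(f,d)  →  {holds(a,f), holds(d,a), holds(d,d), holds(f,b), holds(f,f), linked(a,f), linked(d,a), linked(d,f), marked(a)}
2. step(a)  →  {holds(a,a), holds(a,f), holds(d,a), holds(d,d), holds(f,b), holds(f,f), linked(a,f), linked(d,a), linked(d,f), marked(a)}
3. move(d,a)  →  {holds(a,a), holds(a,f), holds(d,d), holds(f,b), holds(f,f), linked(a,d), linked(a,f), linked(d,f), marked(a)}

move(f,d); step(a); move(d,a)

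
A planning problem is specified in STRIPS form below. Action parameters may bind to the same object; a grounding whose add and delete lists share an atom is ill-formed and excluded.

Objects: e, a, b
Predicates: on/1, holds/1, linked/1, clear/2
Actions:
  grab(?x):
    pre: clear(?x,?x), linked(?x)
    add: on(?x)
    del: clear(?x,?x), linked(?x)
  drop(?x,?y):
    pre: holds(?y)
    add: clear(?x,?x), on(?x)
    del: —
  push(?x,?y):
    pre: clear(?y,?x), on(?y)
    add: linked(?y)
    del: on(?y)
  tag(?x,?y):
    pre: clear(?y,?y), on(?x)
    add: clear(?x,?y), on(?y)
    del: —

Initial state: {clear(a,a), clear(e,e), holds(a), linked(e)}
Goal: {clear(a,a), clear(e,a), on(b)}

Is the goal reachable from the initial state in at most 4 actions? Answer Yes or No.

1. grab(e)  →  {clear(a,a), holds(a), on(e)}
2. drop(b,a)  →  {clear(a,a), clear(b,b), holds(a), on(b), on(e)}
3. tag(e,a)  →  {clear(a,a), clear(b,b), clear(e,a), holds(a), on(a), on(b), on(e)}
optimal plan length = 3; 3 ≤ 4

Yes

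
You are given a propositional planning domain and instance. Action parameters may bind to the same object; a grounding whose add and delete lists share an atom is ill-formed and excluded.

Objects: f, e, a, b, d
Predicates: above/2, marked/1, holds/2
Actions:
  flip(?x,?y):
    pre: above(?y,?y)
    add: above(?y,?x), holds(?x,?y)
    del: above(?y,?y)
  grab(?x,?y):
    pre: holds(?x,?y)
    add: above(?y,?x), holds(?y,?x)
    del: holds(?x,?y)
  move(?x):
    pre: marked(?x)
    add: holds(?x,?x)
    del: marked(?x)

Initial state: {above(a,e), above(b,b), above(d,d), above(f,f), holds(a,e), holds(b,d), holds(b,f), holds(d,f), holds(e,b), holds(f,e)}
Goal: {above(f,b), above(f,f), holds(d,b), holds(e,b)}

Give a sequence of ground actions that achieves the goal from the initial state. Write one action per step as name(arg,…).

flip(d,b); grab(b,f)

1. flip(d,b)  →  {above(a,e), above(b,d), above(d,d), above(f,f), holds(a,e), holds(b,d), holds(b,f), holds(d,b), holds(d,f), holds(e,b), holds(f,e)}
2. grab(b,f)  →  {above(a,e), above(b,d), above(d,d), above(f,b), above(f,f), holds(a,e), holds(b,d), holds(d,b), holds(d,f), holds(e,b), holds(f,b), holds(f,e)}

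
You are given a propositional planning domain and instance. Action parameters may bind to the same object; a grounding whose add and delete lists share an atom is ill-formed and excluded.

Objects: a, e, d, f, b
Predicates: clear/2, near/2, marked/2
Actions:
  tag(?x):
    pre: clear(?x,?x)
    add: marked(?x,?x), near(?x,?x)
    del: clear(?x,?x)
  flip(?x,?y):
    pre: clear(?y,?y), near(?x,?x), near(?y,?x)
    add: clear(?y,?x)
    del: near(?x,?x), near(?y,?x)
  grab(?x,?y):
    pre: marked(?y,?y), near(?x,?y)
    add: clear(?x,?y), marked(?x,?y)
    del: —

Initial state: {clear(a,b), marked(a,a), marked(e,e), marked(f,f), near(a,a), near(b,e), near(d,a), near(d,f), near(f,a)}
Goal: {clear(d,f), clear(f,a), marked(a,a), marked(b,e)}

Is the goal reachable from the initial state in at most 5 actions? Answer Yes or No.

Yes

1. grab(d,f)  →  {clear(a,b), clear(d,f), marked(a,a), marked(d,f), marked(e,e), marked(f,f), near(a,a), near(b,e), near(d,a), near(d,f), near(f,a)}
2. grab(f,a)  →  {clear(a,b), clear(d,f), clear(f,a), marked(a,a), marked(d,f), marked(e,e), marked(f,a), marked(f,f), near(a,a), near(b,e), near(d,a), near(d,f), near(f,a)}
3. grab(b,e)  →  {clear(a,b), clear(b,e), clear(d,f), clear(f,a), marked(a,a), marked(b,e), marked(d,f), marked(e,e), marked(f,a), marked(f,f), near(a,a), near(b,e), near(d,a), near(d,f), near(f,a)}
optimal plan length = 3; 3 ≤ 5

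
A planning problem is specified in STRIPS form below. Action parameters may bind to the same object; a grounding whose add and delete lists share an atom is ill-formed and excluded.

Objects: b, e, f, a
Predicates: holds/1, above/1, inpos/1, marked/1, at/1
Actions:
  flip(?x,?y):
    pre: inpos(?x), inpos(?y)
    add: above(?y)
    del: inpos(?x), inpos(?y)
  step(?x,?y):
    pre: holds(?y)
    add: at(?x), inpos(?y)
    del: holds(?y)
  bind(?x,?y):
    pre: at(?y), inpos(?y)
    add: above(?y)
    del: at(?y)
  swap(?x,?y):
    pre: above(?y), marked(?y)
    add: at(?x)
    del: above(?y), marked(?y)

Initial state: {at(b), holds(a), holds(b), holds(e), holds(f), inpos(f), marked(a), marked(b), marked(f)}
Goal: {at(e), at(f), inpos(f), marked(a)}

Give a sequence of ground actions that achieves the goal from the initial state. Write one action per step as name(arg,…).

step(e,b); step(f,e)

1. step(e,b)  →  {at(b), at(e), holds(a), holds(e), holds(f), inpos(b), inpos(f), marked(a), marked(b), marked(f)}
2. step(f,e)  →  {at(b), at(e), at(f), holds(a), holds(f), inpos(b), inpos(e), inpos(f), marked(a), marked(b), marked(f)}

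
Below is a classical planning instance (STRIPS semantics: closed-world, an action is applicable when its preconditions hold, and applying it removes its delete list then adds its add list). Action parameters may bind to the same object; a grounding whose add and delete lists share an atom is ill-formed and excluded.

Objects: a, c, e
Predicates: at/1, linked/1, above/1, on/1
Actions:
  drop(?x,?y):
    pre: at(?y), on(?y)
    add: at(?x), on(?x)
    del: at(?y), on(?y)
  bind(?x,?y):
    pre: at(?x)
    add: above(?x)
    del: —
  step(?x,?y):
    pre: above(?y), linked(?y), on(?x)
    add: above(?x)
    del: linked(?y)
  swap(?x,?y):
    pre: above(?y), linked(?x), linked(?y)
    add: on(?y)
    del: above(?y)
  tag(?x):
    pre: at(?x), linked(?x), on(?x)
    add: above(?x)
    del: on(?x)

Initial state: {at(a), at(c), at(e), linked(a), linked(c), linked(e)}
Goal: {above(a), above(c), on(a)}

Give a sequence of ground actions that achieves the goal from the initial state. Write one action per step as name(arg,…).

1. bind(a,a)  →  {above(a), at(a), at(c), at(e), linked(a), linked(c), linked(e)}
2. bind(c,a)  →  {above(a), above(c), at(a), at(c), at(e), linked(a), linked(c), linked(e)}
3. swap(a,a)  →  {above(c), at(a), at(c), at(e), linked(a), linked(c), linked(e), on(a)}
4. bind(a,a)  →  {above(a), above(c), at(a), at(c), at(e), linked(a), linked(c), linked(e), on(a)}

bind(a,a); bind(c,a); swap(a,a); bind(a,a)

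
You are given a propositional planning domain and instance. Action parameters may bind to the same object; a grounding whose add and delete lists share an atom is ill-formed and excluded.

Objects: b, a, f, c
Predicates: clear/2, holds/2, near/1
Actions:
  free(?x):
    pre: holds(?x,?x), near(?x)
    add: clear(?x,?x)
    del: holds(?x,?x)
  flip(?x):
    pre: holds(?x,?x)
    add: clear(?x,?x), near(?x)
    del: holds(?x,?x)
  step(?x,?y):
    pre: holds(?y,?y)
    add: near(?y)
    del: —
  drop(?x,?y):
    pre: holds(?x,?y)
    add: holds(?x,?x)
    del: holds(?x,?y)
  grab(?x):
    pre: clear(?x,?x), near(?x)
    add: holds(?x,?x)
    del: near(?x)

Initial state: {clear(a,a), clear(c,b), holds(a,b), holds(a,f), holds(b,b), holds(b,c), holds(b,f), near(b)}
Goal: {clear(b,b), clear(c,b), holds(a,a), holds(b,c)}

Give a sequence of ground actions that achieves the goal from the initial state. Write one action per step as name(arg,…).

1. free(b)  →  {clear(a,a), clear(b,b), clear(c,b), holds(a,b), holds(a,f), holds(b,c), holds(b,f), near(b)}
2. drop(a,b)  →  {clear(a,a), clear(b,b), clear(c,b), holds(a,a), holds(a,f), holds(b,c), holds(b,f), near(b)}

free(b); drop(a,b)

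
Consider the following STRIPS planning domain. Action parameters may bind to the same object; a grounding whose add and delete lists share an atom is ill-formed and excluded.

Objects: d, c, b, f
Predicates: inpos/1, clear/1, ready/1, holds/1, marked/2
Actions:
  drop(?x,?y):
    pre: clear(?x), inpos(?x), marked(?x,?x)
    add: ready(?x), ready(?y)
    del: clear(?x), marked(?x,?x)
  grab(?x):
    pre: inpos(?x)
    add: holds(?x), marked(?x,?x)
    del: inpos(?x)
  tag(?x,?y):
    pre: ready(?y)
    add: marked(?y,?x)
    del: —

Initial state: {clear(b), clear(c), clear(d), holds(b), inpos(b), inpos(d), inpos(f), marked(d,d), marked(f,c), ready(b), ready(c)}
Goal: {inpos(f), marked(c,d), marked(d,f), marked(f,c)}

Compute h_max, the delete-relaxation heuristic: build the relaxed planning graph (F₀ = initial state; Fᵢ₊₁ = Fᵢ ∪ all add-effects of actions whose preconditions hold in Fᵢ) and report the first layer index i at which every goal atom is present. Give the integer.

F0 = init (11 atoms)
F1 = F0 ∪ {holds(d), holds(f), marked(b,b), marked(b,c), marked(b,d), marked(b,f), marked(c,b), marked(c,c), marked(c,d), marked(c,f), marked(f,f), ready(d), ready(f)}  (24 atoms)
F2 = F1 ∪ {marked(d,b), marked(d,c), marked(d,f), marked(f,b), marked(f,d)}  (29 atoms)
goal ⊆ F2  ⇒  h_max = 2

2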